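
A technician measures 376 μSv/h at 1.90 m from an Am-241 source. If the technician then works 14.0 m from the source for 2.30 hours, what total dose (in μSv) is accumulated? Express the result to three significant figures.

15.9 μSv

Using I₁d₁² = I₂d₂², rate at 14.0 m:
(1.90/14.0)² = 0.01842, so 376 × 0.01842 = 6.926 μSv/h.
Dose = rate × time = 6.926 μSv/h × 2.300 h = 15.93 μSv.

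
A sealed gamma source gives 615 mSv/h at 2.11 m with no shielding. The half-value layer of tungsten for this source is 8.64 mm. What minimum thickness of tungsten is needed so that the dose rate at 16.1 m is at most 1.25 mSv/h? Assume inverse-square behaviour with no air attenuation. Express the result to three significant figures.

At 16.1 m, distance alone gives 615 × (2.11/16.1)² = 615 × 0.01718 = 10.57 mSv/h.
Further attenuation needed: 10.57/1.25 = 8.456.
n = log₂(8.456) = 3.080 half-value layers.
Thickness = 3.080 × 8.64 mm = 26.61 mm.

26.6 mm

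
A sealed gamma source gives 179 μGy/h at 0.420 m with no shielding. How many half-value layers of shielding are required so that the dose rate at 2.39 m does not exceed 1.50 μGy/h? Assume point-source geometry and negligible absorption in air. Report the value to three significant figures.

1.88 half-value layers

At 2.39 m, distance alone gives (0.420/2.39)² = 0.03088, so 179 × 0.03088 = 5.528 μGy/h.
Further attenuation needed: 5.528/1.50 = 3.685.
n = log₂(3.685) = 1.882 half-value layers.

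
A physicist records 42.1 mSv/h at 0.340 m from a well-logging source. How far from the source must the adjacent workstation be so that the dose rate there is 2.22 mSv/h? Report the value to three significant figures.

1.48 m

Intensity scales as (d₁/d₂)², so d₂ = d₁·√(I₁/I₂).
I₁/I₂ = 42.1/2.22 = 18.96, so d₂ = 0.340 × √18.96 = 1.480 m.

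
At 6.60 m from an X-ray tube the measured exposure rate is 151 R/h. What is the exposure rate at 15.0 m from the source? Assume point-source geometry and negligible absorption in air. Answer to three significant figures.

29.2 R/h

By the inverse-square law, scaling from 6.60 m to 15.0 m:
151 × (6.60/15.0)² = 151 × 0.1936 = 29.23 R/h.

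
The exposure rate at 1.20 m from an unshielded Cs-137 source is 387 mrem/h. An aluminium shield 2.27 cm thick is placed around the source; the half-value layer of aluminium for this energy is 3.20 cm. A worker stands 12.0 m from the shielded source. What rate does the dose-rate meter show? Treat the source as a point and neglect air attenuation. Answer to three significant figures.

2.37 mrem/h

Distance alone: (1.20/12.0)² = 0.01000, so 387 × 0.01000 = 3.870 mrem/h.
Shield: 2.27/3.20 = 0.7094 half-value layers → attenuation 2^(−0.7094) = 0.6116.
Combined: 3.870 × 0.6116 = 2.367 mrem/h.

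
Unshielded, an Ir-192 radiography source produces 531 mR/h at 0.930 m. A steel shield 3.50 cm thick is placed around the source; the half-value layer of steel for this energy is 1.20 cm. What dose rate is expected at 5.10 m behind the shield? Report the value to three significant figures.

Distance alone: (0.930/5.10)² = 0.03325, so 531 × 0.03325 = 17.66 mR/h.
Shield: 3.50/1.20 = 2.917 half-value layers → attenuation 2^(−2.917) = 0.1324.
Combined: 17.66 × 0.1324 = 2.338 mR/h.

2.34 mR/h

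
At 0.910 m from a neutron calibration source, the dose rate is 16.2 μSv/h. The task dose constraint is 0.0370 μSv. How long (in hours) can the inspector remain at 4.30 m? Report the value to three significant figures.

Applying the 1/r² law, rate at 4.30 m:
16.2 × (0.910/4.30)² = 16.2 × 0.04479 = 0.7256 μSv/h.
Stay time = 0.0370 μSv ÷ 0.7256 μSv/h = 0.05099 h.

0.0510 h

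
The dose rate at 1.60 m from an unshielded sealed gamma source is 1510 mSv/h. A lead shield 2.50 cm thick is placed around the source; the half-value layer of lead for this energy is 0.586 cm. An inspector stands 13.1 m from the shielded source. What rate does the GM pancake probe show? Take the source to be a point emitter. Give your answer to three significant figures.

Distance alone: (1.60/13.1)² = 0.01492, so 1510 × 0.01492 = 22.53 mSv/h.
Shield: 2.50/0.586 = 4.266 half-value layers → attenuation 2^(−4.266) = 0.05198.
Combined: 22.53 × 0.05198 = 1.171 mSv/h.

1.17 mSv/h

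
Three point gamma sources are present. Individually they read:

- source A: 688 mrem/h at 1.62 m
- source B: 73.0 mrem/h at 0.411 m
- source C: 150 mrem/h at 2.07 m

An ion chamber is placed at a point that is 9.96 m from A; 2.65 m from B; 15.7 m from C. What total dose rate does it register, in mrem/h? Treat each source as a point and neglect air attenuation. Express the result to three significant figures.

Each source contributes Iᵢ·(dᵢ/rᵢ)²; contributions add.
A: 688 × (1.62/9.96)² = 18.20 mrem/h
B: 73.0 × (0.411/2.65)² = 1.756 mrem/h
C: 150 × (2.07/15.7)² = 2.608 mrem/h
Total = 18.20 + 1.756 + 2.608 = 22.56 mrem/h.

22.6 mrem/h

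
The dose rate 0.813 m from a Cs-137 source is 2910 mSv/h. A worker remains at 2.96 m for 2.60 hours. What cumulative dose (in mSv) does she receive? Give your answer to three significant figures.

571 mSv

Since intensity falls as 1/r², rate at 2.96 m:
2910 × (0.813/2.96)² = 2910 × 0.07544 = 219.5 mSv/h.
Dose = rate × time = 219.5 mSv/h × 2.600 h = 570.7 mSv.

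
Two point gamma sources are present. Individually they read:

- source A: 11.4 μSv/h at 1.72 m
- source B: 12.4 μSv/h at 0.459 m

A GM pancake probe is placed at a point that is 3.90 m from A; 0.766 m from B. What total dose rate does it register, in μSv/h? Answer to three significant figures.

By superposition, sum each source's inverse-square contribution:
A: 11.4 × (1.72/3.90)² = 2.217 μSv/h
B: 12.4 × (0.459/0.766)² = 4.452 μSv/h
Total = 2.217 + 4.452 = 6.669 μSv/h.

6.67 μSv/h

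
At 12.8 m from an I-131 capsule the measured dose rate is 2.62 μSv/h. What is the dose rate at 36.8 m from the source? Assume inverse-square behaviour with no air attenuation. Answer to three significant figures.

0.317 μSv/h

By the inverse-square law, scaling from 12.8 m to 36.8 m:
(12.8/36.8)² = 0.1210, so 2.62 × 0.1210 = 0.3170 μSv/h.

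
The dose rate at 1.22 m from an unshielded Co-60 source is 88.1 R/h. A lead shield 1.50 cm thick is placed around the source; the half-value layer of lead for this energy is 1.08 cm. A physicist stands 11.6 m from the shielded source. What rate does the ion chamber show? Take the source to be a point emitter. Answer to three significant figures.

0.372 R/h

Distance alone: (1.22/11.6)² = 0.01106, so 88.1 × 0.01106 = 0.9744 R/h.
Shield: 1.50/1.08 = 1.389 half-value layers → attenuation 2^(−1.389) = 0.3818.
Combined: 0.9744 × 0.3818 = 0.3720 R/h.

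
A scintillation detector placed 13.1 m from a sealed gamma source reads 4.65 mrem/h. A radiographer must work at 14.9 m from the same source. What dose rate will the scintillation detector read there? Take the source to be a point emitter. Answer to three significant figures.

Since intensity falls as 1/r², scaling from 13.1 m to 14.9 m:
(13.1/14.9)² = 0.7730, so 4.65 × 0.7730 = 3.594 mrem/h.

3.59 mrem/h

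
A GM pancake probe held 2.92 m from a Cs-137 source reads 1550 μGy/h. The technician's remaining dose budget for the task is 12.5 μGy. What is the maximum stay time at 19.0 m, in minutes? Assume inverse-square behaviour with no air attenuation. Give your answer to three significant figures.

20.5 min

Using I₁d₁² = I₂d₂², rate at 19.0 m:
(2.92/19.0)² = 0.02362, so 1550 × 0.02362 = 36.61 μGy/h.
Stay time = 12.5 μGy ÷ 36.61 μGy/h = 0.3414 h = 20.48 min.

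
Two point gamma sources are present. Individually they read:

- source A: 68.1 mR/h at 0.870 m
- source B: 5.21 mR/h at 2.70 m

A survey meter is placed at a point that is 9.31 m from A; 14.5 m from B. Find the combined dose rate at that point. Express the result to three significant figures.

Each source contributes Iᵢ·(dᵢ/rᵢ)²; contributions add.
A: 68.1 × (0.870/9.31)² = 0.5947 mR/h
B: 5.21 × (2.70/14.5)² = 0.1806 mR/h
Total = 0.5947 + 0.1806 = 0.7753 mR/h.

0.775 mR/h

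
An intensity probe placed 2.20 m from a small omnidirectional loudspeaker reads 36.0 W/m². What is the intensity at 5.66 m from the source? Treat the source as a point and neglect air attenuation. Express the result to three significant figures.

5.44 W/m²

By the inverse-square law, scaling from 2.20 m to 5.66 m:
36.0 × (2.20/5.66)² = 36.0 × 0.1511 = 5.440 W/m².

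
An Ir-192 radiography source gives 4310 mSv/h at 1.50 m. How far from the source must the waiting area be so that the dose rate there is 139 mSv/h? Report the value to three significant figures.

Since intensity falls as 1/r², d₂ = d₁·√(I₁/I₂).
I₁/I₂ = 4310/139 = 31.01, so d₂ = 1.50 × √31.01 = 8.353 m.

8.35 m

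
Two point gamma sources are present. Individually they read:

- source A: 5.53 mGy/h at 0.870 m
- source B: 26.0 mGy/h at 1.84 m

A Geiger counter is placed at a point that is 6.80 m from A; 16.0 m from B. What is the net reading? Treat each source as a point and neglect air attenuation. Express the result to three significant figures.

0.434 mGy/h

Each source contributes Iᵢ·(dᵢ/rᵢ)²; contributions add.
A: 5.53 × (0.870/6.80)² = 0.09052 mGy/h
B: 26.0 × (1.84/16.0)² = 0.3438 mGy/h
Total = 0.09052 + 0.3438 = 0.4343 mGy/h.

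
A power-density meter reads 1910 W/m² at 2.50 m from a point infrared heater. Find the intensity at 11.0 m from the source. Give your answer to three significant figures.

Intensity scales as (d₁/d₂)², so the rate at 11.0 m is
1910 × (2.50/11.0)² = 1910 × 0.05165 = 98.65 W/m².

98.7 W/m²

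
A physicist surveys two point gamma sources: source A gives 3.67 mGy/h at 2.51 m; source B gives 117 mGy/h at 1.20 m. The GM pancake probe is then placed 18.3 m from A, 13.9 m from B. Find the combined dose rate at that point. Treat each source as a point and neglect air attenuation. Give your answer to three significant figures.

0.941 mGy/h

By superposition, sum each source's inverse-square contribution:
A: 3.67 × (2.51/18.3)² = 0.06904 mGy/h
B: 117 × (1.20/13.9)² = 0.8720 mGy/h
Total = 0.06904 + 0.8720 = 0.9410 mGy/h.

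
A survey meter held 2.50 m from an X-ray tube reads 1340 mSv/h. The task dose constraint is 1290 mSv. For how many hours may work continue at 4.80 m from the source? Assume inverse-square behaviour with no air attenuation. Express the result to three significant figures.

Using I₁d₁² = I₂d₂², rate at 4.80 m:
1340 × (2.50/4.80)² = 1340 × 0.2713 = 363.5 mSv/h.
Stay time = 1290 mSv ÷ 363.5 mSv/h = 3.549 h.

3.55 h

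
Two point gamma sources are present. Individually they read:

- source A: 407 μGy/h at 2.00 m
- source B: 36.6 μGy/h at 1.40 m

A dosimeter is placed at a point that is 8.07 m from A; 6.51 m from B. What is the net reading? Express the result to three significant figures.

26.7 μGy/h

By superposition, sum each source's inverse-square contribution:
A: 407 × (2.00/8.07)² = 25.00 μGy/h
B: 36.6 × (1.40/6.51)² = 1.693 μGy/h
Total = 25.00 + 1.693 = 26.69 μGy/h.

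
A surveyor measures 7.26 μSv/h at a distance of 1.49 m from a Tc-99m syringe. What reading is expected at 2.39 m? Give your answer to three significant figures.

2.82 μSv/h

By the inverse-square law, the rate at 2.39 m is
7.26 × (1.49/2.39)² = 7.26 × 0.3887 = 2.822 μSv/h.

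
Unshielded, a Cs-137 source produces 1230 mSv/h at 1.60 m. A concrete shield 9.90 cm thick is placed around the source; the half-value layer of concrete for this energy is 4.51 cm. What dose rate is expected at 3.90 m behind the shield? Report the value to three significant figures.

45.2 mSv/h

Distance alone: (1.60/3.90)² = 0.1683, so 1230 × 0.1683 = 207.0 mSv/h.
Shield: 9.90/4.51 = 2.195 half-value layers → attenuation 2^(−2.195) = 0.2184.
Combined: 207.0 × 0.2184 = 45.21 mSv/h.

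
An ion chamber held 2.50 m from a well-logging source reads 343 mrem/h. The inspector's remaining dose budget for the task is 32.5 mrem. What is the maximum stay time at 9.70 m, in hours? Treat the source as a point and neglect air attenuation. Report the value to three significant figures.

Intensity scales as (d₁/d₂)², so rate at 9.70 m:
343 × (2.50/9.70)² = 343 × 0.06643 = 22.79 mrem/h.
Stay time = 32.5 mrem ÷ 22.79 mrem/h = 1.426 h.

1.43 h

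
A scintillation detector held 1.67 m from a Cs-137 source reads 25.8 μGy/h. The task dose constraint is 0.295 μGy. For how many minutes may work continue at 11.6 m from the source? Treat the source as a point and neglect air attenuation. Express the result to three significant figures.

By the inverse-square law, rate at 11.6 m:
25.8 × (1.67/11.6)² = 25.8 × 0.02073 = 0.5348 μGy/h.
Stay time = 0.295 μGy ÷ 0.5348 μGy/h = 0.5516 h = 33.10 min.

33.1 min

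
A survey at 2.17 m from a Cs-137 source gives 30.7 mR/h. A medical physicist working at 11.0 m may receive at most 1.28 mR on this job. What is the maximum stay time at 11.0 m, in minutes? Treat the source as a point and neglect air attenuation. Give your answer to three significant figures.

64.3 min

Applying the 1/r² law, rate at 11.0 m:
30.7 × (2.17/11.0)² = 30.7 × 0.03892 = 1.195 mR/h.
Stay time = 1.28 mR ÷ 1.195 mR/h = 1.071 h = 64.26 min.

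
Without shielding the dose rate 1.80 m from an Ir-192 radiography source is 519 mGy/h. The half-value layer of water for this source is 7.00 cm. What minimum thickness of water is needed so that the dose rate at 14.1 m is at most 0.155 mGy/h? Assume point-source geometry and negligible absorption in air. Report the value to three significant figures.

40.4 cm

At 14.1 m, distance alone gives 519 × (1.80/14.1)² = 519 × 0.01630 = 8.460 mGy/h.
Further attenuation needed: 8.460/0.155 = 54.58.
n = log₂(54.58) = 5.770 half-value layers.
Thickness = 5.770 × 7.00 cm = 40.39 cm.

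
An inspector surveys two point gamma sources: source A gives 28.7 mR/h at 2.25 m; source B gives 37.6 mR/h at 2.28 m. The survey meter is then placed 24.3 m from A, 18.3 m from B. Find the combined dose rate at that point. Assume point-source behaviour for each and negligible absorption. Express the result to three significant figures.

0.830 mR/h

Each source contributes Iᵢ·(dᵢ/rᵢ)²; contributions add.
A: 28.7 × (2.25/24.3)² = 0.2461 mR/h
B: 37.6 × (2.28/18.3)² = 0.5837 mR/h
Total = 0.2461 + 0.5837 = 0.8298 mR/h.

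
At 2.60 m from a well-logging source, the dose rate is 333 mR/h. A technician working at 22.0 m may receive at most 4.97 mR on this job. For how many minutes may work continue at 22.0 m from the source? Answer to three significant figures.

64.1 min

Since intensity falls as 1/r², rate at 22.0 m:
(2.60/22.0)² = 0.01397, so 333 × 0.01397 = 4.652 mR/h.
Stay time = 4.97 mR ÷ 4.652 mR/h = 1.068 h = 64.08 min.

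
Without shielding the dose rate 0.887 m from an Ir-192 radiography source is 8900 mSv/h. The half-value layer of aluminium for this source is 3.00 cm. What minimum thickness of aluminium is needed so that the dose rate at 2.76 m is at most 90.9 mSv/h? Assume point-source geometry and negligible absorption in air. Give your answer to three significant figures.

At 2.76 m, distance alone gives 8900 × (0.887/2.76)² = 8900 × 0.1033 = 919.4 mSv/h.
Further attenuation needed: 919.4/90.9 = 10.11.
n = log₂(10.11) = 3.338 half-value layers.
Thickness = 3.338 × 3.00 cm = 10.01 cm.

10.0 cm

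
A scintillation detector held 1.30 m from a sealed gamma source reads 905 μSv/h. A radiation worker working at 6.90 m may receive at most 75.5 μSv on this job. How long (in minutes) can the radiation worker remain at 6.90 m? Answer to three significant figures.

Using I₁d₁² = I₂d₂², rate at 6.90 m:
(1.30/6.90)² = 0.03550, so 905 × 0.03550 = 32.13 μSv/h.
Stay time = 75.5 μSv ÷ 32.13 μSv/h = 2.350 h = 141.0 min.

141 min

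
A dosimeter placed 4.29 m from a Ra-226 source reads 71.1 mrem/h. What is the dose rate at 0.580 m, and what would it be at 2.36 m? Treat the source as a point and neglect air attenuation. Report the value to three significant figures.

Using I₁d₁² = I₂d₂²,
At 0.580 m: (4.29/0.580)² = 54.71, so 71.1 × 54.71 = 3890 mrem/h
At 2.36 m: 3890 × (0.580/2.36)² = 3890 × 0.06040 = 235.0 mrem/h.

3890 mrem/h; 235 mrem/h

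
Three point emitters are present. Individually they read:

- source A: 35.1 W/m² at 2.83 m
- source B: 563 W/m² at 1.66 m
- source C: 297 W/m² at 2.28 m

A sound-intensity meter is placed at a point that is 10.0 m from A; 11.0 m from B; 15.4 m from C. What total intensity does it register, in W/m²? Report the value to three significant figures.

Each source contributes Iᵢ·(dᵢ/rᵢ)²; contributions add.
A: 35.1 × (2.83/10.0)² = 2.811 W/m²
B: 563 × (1.66/11.0)² = 12.82 W/m²
C: 297 × (2.28/15.4)² = 6.510 W/m²
Total = 2.811 + 12.82 + 6.510 = 22.14 W/m².

22.1 W/m²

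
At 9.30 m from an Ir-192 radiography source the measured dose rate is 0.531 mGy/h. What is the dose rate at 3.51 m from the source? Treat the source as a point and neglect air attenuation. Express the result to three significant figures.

3.73 mGy/h

Intensity scales as (d₁/d₂)², so scaling from 9.30 m to 3.51 m:
0.531 × (9.30/3.51)² = 0.531 × 7.020 = 3.728 mGy/h.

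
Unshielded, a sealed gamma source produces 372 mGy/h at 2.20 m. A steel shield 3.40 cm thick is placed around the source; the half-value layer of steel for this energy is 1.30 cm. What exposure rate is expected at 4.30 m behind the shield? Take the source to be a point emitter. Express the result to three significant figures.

Distance alone: (2.20/4.30)² = 0.2618, so 372 × 0.2618 = 97.39 mGy/h.
Shield: 3.40/1.30 = 2.615 half-value layers → attenuation 2^(−2.615) = 0.1632.
Combined: 97.39 × 0.1632 = 15.89 mGy/h.

15.9 mGy/h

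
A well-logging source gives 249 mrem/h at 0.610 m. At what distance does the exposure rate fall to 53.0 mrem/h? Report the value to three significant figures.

1.32 m

Using I₁d₁² = I₂d₂², d₂ = d₁·√(I₁/I₂).
I₁/I₂ = 249/53.0 = 4.698, so d₂ = 0.610 × √4.698 = 1.322 m.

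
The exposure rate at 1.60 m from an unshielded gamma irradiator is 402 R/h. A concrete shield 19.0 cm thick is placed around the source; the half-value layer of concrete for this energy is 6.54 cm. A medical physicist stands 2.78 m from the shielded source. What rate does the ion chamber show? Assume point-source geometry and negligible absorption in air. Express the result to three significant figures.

17.8 R/h

Distance alone: (1.60/2.78)² = 0.3312, so 402 × 0.3312 = 133.1 R/h.
Shield: 19.0/6.54 = 2.905 half-value layers → attenuation 2^(−2.905) = 0.1335.
Combined: 133.1 × 0.1335 = 17.77 R/h.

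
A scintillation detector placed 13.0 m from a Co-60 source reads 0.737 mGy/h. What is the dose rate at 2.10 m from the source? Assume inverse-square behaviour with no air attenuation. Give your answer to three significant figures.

28.2 mGy/h

Using I₁d₁² = I₂d₂², scaling from 13.0 m to 2.10 m:
(13.0/2.10)² = 38.32, so 0.737 × 38.32 = 28.24 mGy/h.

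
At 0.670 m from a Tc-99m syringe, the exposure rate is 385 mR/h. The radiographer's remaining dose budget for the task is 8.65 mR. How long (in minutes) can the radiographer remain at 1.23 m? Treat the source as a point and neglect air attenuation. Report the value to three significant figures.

Using I₁d₁² = I₂d₂², rate at 1.23 m:
(0.670/1.23)² = 0.2967, so 385 × 0.2967 = 114.2 mR/h.
Stay time = 8.65 mR ÷ 114.2 mR/h = 0.07574 h = 4.544 min.

4.54 min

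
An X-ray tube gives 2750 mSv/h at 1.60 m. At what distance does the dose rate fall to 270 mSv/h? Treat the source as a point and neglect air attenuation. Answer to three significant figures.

Applying the 1/r² law, d₂ = d₁·√(I₁/I₂).
I₁/I₂ = 2750/270 = 10.19, so d₂ = 1.60 × √10.19 = 5.107 m.

5.11 m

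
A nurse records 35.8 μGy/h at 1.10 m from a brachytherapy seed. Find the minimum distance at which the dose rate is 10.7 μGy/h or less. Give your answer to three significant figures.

2.01 m

Applying the 1/r² law, d₂ = d₁·√(I₁/I₂).
I₁/I₂ = 35.8/10.7 = 3.346, so d₂ = 1.10 × √3.346 = 2.012 m.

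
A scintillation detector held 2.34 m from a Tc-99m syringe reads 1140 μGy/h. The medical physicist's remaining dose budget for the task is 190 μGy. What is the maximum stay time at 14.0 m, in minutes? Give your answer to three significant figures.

358 min

Since intensity falls as 1/r², rate at 14.0 m:
1140 × (2.34/14.0)² = 1140 × 0.02794 = 31.85 μGy/h.
Stay time = 190 μGy ÷ 31.85 μGy/h = 5.965 h = 357.9 min.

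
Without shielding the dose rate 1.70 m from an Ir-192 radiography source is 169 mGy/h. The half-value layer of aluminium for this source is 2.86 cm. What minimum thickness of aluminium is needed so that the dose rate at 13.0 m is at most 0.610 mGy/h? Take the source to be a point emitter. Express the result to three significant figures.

6.42 cm

At 13.0 m, distance alone gives (1.70/13.0)² = 0.01710, so 169 × 0.01710 = 2.890 mGy/h.
Further attenuation needed: 2.890/0.610 = 4.738.
n = log₂(4.738) = 2.244 half-value layers.
Thickness = 2.244 × 2.86 cm = 6.418 cm.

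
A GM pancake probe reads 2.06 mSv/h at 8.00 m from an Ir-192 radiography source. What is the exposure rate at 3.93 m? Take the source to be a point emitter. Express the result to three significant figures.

8.54 mSv/h

By the inverse-square law, the rate at 3.93 m is
(8.00/3.93)² = 4.144, so 2.06 × 4.144 = 8.537 mSv/h.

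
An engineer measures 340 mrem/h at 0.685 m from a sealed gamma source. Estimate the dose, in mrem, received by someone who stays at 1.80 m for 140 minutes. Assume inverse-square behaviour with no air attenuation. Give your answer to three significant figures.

Intensity scales as (d₁/d₂)², so rate at 1.80 m:
340 × (0.685/1.80)² = 340 × 0.1448 = 49.23 mrem/h.
Dose = rate × time = 49.23 mrem/h × 2.333 h = 114.9 mrem.

115 mrem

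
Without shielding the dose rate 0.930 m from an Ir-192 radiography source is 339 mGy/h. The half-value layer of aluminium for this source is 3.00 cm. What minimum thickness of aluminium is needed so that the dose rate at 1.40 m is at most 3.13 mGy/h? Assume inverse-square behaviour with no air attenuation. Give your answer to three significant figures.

At 1.40 m, distance alone gives (0.930/1.40)² = 0.4413, so 339 × 0.4413 = 149.6 mGy/h.
Further attenuation needed: 149.6/3.13 = 47.80.
n = log₂(47.80) = 5.579 half-value layers.
Thickness = 5.579 × 3.00 cm = 16.74 cm.

16.7 cm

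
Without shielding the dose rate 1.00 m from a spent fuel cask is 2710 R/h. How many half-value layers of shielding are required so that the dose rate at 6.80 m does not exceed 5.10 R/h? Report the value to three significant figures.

At 6.80 m, distance alone gives 2710 × (1.00/6.80)² = 2710 × 0.02163 = 58.62 R/h.
Further attenuation needed: 58.62/5.10 = 11.49.
n = log₂(11.49) = 3.522 half-value layers.

3.52 half-value layers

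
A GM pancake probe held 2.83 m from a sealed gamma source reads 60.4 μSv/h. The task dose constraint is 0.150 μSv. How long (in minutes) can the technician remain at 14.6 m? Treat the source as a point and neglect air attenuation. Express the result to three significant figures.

3.97 min

Since intensity falls as 1/r², rate at 14.6 m:
(2.83/14.6)² = 0.03757, so 60.4 × 0.03757 = 2.269 μSv/h.
Stay time = 0.150 μSv ÷ 2.269 μSv/h = 0.06611 h = 3.967 min.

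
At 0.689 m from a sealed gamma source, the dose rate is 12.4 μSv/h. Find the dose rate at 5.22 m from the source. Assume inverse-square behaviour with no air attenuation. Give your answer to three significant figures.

Using I₁d₁² = I₂d₂², the rate at 5.22 m is
12.4 × (0.689/5.22)² = 12.4 × 0.01742 = 0.2160 μSv/h.

0.216 μSv/h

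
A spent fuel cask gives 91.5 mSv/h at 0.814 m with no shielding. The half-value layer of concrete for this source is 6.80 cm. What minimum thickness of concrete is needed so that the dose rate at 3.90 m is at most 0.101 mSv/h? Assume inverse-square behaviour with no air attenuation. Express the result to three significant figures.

36.1 cm

At 3.90 m, distance alone gives (0.814/3.90)² = 0.04356, so 91.5 × 0.04356 = 3.986 mSv/h.
Further attenuation needed: 3.986/0.101 = 39.47.
n = log₂(39.47) = 5.303 half-value layers.
Thickness = 5.303 × 6.80 cm = 36.06 cm.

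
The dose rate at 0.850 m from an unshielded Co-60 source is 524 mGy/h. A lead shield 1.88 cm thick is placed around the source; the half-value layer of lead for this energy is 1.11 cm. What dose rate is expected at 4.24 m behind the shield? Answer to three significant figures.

6.51 mGy/h

Distance alone: 524 × (0.850/4.24)² = 524 × 0.04019 = 21.06 mGy/h.
Shield: 1.88/1.11 = 1.694 half-value layers → attenuation 2^(−1.694) = 0.3091.
Combined: 21.06 × 0.3091 = 6.510 mGy/h.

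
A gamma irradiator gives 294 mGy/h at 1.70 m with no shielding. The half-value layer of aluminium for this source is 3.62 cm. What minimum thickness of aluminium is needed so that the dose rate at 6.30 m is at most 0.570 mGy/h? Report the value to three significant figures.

18.9 cm

At 6.30 m, distance alone gives 294 × (1.70/6.30)² = 294 × 0.07281 = 21.41 mGy/h.
Further attenuation needed: 21.41/0.570 = 37.56.
n = log₂(37.56) = 5.231 half-value layers.
Thickness = 5.231 × 3.62 cm = 18.94 cm.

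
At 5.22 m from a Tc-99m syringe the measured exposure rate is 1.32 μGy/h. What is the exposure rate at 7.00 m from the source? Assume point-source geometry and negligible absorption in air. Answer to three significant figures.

Using I₁d₁² = I₂d₂², scaling from 5.22 m to 7.00 m:
(5.22/7.00)² = 0.5561, so 1.32 × 0.5561 = 0.7341 μGy/h.

0.734 μGy/h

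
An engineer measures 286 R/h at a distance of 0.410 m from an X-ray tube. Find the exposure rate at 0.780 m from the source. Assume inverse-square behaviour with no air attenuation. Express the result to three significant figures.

Intensity scales as (d₁/d₂)², so the rate at 0.780 m is
(0.410/0.780)² = 0.2763, so 286 × 0.2763 = 79.02 R/h.

79.0 R/h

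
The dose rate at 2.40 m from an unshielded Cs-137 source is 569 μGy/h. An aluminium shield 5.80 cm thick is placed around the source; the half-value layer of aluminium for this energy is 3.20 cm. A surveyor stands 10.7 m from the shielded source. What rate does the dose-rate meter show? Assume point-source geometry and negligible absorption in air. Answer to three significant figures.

Distance alone: 569 × (2.40/10.7)² = 569 × 0.05031 = 28.63 μGy/h.
Shield: 5.80/3.20 = 1.812 half-value layers → attenuation 2^(−1.812) = 0.2848.
Combined: 28.63 × 0.2848 = 8.154 μGy/h.

8.15 μGy/h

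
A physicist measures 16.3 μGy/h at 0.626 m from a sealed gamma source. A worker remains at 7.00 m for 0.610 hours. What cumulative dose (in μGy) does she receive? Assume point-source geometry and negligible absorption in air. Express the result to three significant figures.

0.0795 μGy

Intensity scales as (d₁/d₂)², so rate at 7.00 m:
(0.626/7.00)² = 0.007997, so 16.3 × 0.007997 = 0.1304 μGy/h.
Dose = rate × time = 0.1304 μGy/h × 0.6100 h = 0.07954 μGy.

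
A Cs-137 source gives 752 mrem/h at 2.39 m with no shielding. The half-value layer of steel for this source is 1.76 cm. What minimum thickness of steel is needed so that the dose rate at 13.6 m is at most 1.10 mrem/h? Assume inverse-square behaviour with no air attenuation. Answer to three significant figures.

At 13.6 m, distance alone gives (2.39/13.6)² = 0.03088, so 752 × 0.03088 = 23.22 mrem/h.
Further attenuation needed: 23.22/1.10 = 21.11.
n = log₂(21.11) = 4.400 half-value layers.
Thickness = 4.400 × 1.76 cm = 7.744 cm.

7.74 cm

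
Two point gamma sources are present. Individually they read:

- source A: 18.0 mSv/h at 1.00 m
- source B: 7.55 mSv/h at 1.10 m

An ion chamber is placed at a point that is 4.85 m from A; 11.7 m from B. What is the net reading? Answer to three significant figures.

0.832 mSv/h

By superposition, sum each source's inverse-square contribution:
A: 18.0 × (1.00/4.85)² = 0.7652 mSv/h
B: 7.55 × (1.10/11.7)² = 0.06674 mSv/h
Total = 0.7652 + 0.06674 = 0.8319 mSv/h.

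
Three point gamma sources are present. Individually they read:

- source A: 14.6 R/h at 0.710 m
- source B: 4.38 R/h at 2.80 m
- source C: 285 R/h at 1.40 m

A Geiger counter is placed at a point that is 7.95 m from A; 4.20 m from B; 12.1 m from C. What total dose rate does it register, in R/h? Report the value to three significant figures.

5.88 R/h

By superposition, sum each source's inverse-square contribution:
A: 14.6 × (0.710/7.95)² = 0.1164 R/h
B: 4.38 × (2.80/4.20)² = 1.947 R/h
C: 285 × (1.40/12.1)² = 3.815 R/h
Total = 0.1164 + 1.947 + 3.815 = 5.878 R/h.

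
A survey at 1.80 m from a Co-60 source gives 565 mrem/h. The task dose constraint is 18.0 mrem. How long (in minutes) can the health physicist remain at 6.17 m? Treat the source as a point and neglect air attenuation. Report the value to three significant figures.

Intensity scales as (d₁/d₂)², so rate at 6.17 m:
565 × (1.80/6.17)² = 565 × 0.08511 = 48.09 mrem/h.
Stay time = 18.0 mrem ÷ 48.09 mrem/h = 0.3743 h = 22.46 min.

22.5 min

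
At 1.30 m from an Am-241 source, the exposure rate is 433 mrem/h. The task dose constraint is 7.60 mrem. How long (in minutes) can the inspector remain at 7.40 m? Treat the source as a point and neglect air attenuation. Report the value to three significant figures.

Since intensity falls as 1/r², rate at 7.40 m:
(1.30/7.40)² = 0.03086, so 433 × 0.03086 = 13.36 mrem/h.
Stay time = 7.60 mrem ÷ 13.36 mrem/h = 0.5689 h = 34.13 min.

34.1 min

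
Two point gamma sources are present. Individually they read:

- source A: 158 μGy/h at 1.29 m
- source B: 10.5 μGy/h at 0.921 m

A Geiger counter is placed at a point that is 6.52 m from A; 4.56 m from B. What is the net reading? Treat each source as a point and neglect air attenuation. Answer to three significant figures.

6.61 μGy/h

Each source contributes Iᵢ·(dᵢ/rᵢ)²; contributions add.
A: 158 × (1.29/6.52)² = 6.185 μGy/h
B: 10.5 × (0.921/4.56)² = 0.4283 μGy/h
Total = 6.185 + 0.4283 = 6.613 μGy/h.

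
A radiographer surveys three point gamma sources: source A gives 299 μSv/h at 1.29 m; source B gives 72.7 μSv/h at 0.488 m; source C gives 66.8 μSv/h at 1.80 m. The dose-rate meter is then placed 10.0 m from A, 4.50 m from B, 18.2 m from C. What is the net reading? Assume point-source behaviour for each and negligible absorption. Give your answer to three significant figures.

6.48 μSv/h

Each source contributes Iᵢ·(dᵢ/rᵢ)²; contributions add.
A: 299 × (1.29/10.0)² = 4.976 μSv/h
B: 72.7 × (0.488/4.50)² = 0.8550 μSv/h
C: 66.8 × (1.80/18.2)² = 0.6534 μSv/h
Total = 4.976 + 0.8550 + 0.6534 = 6.484 μSv/h.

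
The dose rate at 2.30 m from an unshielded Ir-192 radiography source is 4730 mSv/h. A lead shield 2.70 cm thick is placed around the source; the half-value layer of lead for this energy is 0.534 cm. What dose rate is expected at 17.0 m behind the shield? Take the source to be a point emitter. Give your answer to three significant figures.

Distance alone: (2.30/17.0)² = 0.01830, so 4730 × 0.01830 = 86.56 mSv/h.
Shield: 2.70/0.534 = 5.056 half-value layers → attenuation 2^(−5.056) = 0.03006.
Combined: 86.56 × 0.03006 = 2.602 mSv/h.

2.60 mSv/h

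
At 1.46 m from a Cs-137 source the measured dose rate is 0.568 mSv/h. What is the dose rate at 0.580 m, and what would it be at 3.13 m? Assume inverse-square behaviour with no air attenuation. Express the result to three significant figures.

3.60 mSv/h; 0.124 mSv/h

Intensity scales as (d₁/d₂)², so
At 0.580 m: 0.568 × (1.46/0.580)² = 0.568 × 6.337 = 3.599 mSv/h
At 3.13 m: (0.580/3.13)² = 0.03434, so 3.599 × 0.03434 = 0.1236 mSv/h.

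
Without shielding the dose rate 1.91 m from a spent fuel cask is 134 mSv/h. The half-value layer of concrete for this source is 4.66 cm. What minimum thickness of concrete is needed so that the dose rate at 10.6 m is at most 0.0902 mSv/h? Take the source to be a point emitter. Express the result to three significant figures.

26.1 cm

At 10.6 m, distance alone gives 134 × (1.91/10.6)² = 134 × 0.03247 = 4.351 mSv/h.
Further attenuation needed: 4.351/0.0902 = 48.24.
n = log₂(48.24) = 5.592 half-value layers.
Thickness = 5.592 × 4.66 cm = 26.06 cm.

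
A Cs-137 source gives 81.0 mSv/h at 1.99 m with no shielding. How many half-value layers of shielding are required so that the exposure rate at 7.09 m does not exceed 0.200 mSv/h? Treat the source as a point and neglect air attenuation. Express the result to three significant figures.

At 7.09 m, distance alone gives (1.99/7.09)² = 0.07878, so 81.0 × 0.07878 = 6.381 mSv/h.
Further attenuation needed: 6.381/0.200 = 31.91.
n = log₂(31.91) = 4.996 half-value layers.

5.00 half-value layers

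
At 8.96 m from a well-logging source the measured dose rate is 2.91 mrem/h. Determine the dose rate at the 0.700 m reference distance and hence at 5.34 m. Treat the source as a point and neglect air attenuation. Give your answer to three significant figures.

477 mrem/h; 8.19 mrem/h

Since intensity falls as 1/r²,
At 0.700 m: 2.91 × (8.96/0.700)² = 2.91 × 163.8 = 476.7 mrem/h
At 5.34 m: 476.7 × (0.700/5.34)² = 476.7 × 0.01718 = 8.190 mrem/h.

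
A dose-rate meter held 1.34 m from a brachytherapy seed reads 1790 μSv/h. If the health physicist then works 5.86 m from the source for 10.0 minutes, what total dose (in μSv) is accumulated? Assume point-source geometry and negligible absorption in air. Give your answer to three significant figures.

Using I₁d₁² = I₂d₂², rate at 5.86 m:
(1.34/5.86)² = 0.05229, so 1790 × 0.05229 = 93.60 μSv/h.
Dose = rate × time = 93.60 μSv/h × 0.1667 h = 15.60 μSv.

15.6 μSv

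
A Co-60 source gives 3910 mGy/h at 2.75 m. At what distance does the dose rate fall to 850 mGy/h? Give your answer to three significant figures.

5.90 m

Since intensity falls as 1/r², d₂ = d₁·√(I₁/I₂).
I₁/I₂ = 3910/850 = 4.600, so d₂ = 2.75 × √4.600 = 5.898 m.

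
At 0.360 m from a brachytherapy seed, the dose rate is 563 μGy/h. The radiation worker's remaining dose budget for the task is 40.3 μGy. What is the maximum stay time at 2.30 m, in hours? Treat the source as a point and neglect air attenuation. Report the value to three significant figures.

2.92 h

By the inverse-square law, rate at 2.30 m:
(0.360/2.30)² = 0.02450, so 563 × 0.02450 = 13.79 μGy/h.
Stay time = 40.3 μGy ÷ 13.79 μGy/h = 2.922 h.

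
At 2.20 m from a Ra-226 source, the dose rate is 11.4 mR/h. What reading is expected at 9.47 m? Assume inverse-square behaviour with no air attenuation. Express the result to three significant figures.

0.615 mR/h

Since intensity falls as 1/r², the rate at 9.47 m is
(2.20/9.47)² = 0.05397, so 11.4 × 0.05397 = 0.6153 mR/h.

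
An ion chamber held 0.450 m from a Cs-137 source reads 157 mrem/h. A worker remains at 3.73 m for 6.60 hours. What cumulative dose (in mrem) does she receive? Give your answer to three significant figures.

Intensity scales as (d₁/d₂)², so rate at 3.73 m:
(0.450/3.73)² = 0.01455, so 157 × 0.01455 = 2.284 mrem/h.
Dose = rate × time = 2.284 mrem/h × 6.600 h = 15.07 mrem.

15.1 mrem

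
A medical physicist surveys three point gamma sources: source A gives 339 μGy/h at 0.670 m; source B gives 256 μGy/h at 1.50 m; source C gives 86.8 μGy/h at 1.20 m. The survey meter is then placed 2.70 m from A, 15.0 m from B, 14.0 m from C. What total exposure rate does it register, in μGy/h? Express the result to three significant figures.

24.1 μGy/h

By superposition, sum each source's inverse-square contribution:
A: 339 × (0.670/2.70)² = 20.87 μGy/h
B: 256 × (1.50/15.0)² = 2.560 μGy/h
C: 86.8 × (1.20/14.0)² = 0.6377 μGy/h
Total = 20.87 + 2.560 + 0.6377 = 24.07 μGy/h.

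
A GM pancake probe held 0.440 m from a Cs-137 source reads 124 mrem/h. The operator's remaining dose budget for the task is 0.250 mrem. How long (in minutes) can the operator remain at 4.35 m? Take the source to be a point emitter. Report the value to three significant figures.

Using I₁d₁² = I₂d₂², rate at 4.35 m:
(0.440/4.35)² = 0.01023, so 124 × 0.01023 = 1.269 mrem/h.
Stay time = 0.250 mrem ÷ 1.269 mrem/h = 0.1970 h = 11.82 min.

11.8 min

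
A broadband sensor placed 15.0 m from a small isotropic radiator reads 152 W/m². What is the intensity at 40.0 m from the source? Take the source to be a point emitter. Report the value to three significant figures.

Since intensity falls as 1/r², scaling from 15.0 m to 40.0 m:
(15.0/40.0)² = 0.1406, so 152 × 0.1406 = 21.37 W/m².

21.4 W/m²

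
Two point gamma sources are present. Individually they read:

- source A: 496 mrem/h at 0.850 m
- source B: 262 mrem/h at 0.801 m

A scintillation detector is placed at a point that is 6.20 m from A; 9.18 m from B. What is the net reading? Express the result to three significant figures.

By superposition, sum each source's inverse-square contribution:
A: 496 × (0.850/6.20)² = 9.323 mrem/h
B: 262 × (0.801/9.18)² = 1.995 mrem/h
Total = 9.323 + 1.995 = 11.32 mrem/h.

11.3 mrem/h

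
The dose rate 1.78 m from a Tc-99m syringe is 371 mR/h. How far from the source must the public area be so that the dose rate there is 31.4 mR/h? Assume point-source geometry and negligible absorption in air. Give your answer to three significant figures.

By the inverse-square law, d₂ = d₁·√(I₁/I₂).
I₁/I₂ = 371/31.4 = 11.82, so d₂ = 1.78 × √11.82 = 6.120 m.

6.12 m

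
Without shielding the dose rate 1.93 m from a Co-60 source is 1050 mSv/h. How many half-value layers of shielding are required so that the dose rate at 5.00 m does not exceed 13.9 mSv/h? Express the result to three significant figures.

At 5.00 m, distance alone gives (1.93/5.00)² = 0.1490, so 1050 × 0.1490 = 156.4 mSv/h.
Further attenuation needed: 156.4/13.9 = 11.25.
n = log₂(11.25) = 3.492 half-value layers.

3.49 half-value layers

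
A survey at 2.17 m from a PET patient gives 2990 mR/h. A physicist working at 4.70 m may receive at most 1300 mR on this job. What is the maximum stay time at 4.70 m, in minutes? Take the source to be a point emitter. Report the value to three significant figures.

Using I₁d₁² = I₂d₂², rate at 4.70 m:
(2.17/4.70)² = 0.2132, so 2990 × 0.2132 = 637.5 mR/h.
Stay time = 1300 mR ÷ 637.5 mR/h = 2.039 h = 122.3 min.

122 min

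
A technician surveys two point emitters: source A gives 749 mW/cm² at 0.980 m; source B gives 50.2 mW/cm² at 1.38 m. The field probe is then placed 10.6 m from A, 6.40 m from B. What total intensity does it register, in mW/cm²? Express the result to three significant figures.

8.74 mW/cm²

By superposition, sum each source's inverse-square contribution:
A: 749 × (0.980/10.6)² = 6.402 mW/cm²
B: 50.2 × (1.38/6.40)² = 2.334 mW/cm²
Total = 6.402 + 2.334 = 8.736 mW/cm².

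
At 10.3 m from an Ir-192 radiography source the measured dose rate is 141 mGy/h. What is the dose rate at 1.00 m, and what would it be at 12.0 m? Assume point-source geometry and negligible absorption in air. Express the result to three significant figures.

15000 mGy/h; 104 mGy/h

Intensity scales as (d₁/d₂)², so
At 1.00 m: 141 × (10.3/1.00)² = 141 × 106.1 = 14960 mGy/h
At 12.0 m: 14960 × (1.00/12.0)² = 14960 × 0.006944 = 103.9 mGy/h.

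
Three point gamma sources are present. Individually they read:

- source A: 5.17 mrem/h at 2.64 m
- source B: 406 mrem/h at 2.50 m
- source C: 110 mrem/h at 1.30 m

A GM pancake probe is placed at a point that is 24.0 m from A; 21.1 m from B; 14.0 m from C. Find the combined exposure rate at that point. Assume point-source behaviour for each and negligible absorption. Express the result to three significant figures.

6.71 mrem/h

Each source contributes Iᵢ·(dᵢ/rᵢ)²; contributions add.
A: 5.17 × (2.64/24.0)² = 0.06256 mrem/h
B: 406 × (2.50/21.1)² = 5.700 mrem/h
C: 110 × (1.30/14.0)² = 0.9485 mrem/h
Total = 0.06256 + 5.700 + 0.9485 = 6.711 mrem/h.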